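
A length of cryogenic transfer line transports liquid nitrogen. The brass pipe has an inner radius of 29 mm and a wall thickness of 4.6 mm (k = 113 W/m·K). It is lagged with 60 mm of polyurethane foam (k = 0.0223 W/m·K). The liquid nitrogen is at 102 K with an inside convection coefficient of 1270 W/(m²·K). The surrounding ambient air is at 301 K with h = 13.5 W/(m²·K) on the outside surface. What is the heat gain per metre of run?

q′ ≈ 26.7 W/m

Per-layer cylindrical resistances, series-summed:
R_inner film = 1/(h_i·2πr₁L) = 1/(1270×2π×0.029×1) = 0.004321 K/W
R_brass pipe wall = ln(33.6/29)/(2π×113×1) = 2.074×10^-4 K/W
R_polyurethane foam = ln(93.6/33.6)/(2π×0.0223×1) = 7.312 K/W
R_outer film = 1/(h_o·2πr_oL) = 1/(13.5×2π×0.0936×1) = 0.126 K/W
R_total = 7.442 K/W
Q = ΔT/R_total = 199/7.442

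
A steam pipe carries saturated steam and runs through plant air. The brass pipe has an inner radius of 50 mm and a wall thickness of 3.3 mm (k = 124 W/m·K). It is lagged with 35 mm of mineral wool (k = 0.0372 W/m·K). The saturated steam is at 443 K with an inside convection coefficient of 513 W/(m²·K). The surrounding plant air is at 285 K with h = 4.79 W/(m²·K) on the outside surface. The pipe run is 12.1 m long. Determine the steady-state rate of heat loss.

Q ≈ 752 W

Per-layer cylindrical resistances, series-summed:
R_inner film = 1/(h_i·2πr₁L) = 1/(513×2π×0.05×12.1) = 5.128×10^-4 K/W
R_brass pipe wall = ln(53.3/50)/(2π×124×12.1) = 6.78×10^-6 K/W
R_mineral wool = ln(88.3/53.3)/(2π×0.0372×12.1) = 0.1785 K/W
R_outer film = 1/(h_o·2πr_oL) = 1/(4.79×2π×0.0883×12.1) = 0.0311 K/W
R_total = 0.2101 K/W
Q = ΔT/R_total = 158/0.2101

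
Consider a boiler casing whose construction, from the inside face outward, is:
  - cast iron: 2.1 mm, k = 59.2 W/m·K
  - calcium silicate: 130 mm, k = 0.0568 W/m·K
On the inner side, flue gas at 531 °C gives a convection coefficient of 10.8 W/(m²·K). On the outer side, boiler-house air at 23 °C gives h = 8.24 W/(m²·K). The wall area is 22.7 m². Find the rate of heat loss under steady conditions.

Model the wall as resistances in series:
R_inner film = 1/(h_i·A) = 1/(10.8×22.7) = 0.004079 K/W
R_cast iron = L/(kA) = 0.0021/(59.2×22.7) = 1.563×10^-6 K/W
R_calcium silicate = L/(kA) = 0.13/(0.0568×22.7) = 0.1008 K/W
R_outer film = 1/(h_o·A) = 1/(8.24×22.7) = 0.005346 K/W
R_total = 0.1103 K/W
Q = ΔT / R_total = 508 / 0.1103

Q ≈ 4610 W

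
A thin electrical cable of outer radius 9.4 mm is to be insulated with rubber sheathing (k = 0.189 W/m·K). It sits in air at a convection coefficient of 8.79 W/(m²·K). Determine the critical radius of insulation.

For a cylinder r_cr = k/h = 0.189/8.79
r_cr = 21.5 mm; since the bare radius (9.4 mm) is below r_cr, adding a thin layer of insulation will *increase* heat loss.

r_cr ≈ 21.5 mm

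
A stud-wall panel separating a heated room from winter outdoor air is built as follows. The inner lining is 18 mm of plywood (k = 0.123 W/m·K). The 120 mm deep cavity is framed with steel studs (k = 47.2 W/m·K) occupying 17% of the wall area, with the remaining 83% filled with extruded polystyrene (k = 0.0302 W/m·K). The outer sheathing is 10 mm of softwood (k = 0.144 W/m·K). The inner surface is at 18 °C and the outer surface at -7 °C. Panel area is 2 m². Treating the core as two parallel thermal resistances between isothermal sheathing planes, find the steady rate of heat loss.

Sheathing layers in series; stud and cavity paths in parallel between them.
R_inner = 0.018/(0.123×2) = 0.07317 K/W
R_stud  = 0.12/(47.2×0.17×2) = 0.007478 K/W
R_cav   = 0.12/(0.0302×0.83×2) = 2.394 K/W
1/R_core = 1/R_stud + 1/R_cav → R_core = 0.007454 K/W
R_outer = 0.01/(0.144×2) = 0.03472 K/W
R_total = 0.1153 K/W
Q = ΔT/R_total = 25/0.1153

Q ≈ 217 W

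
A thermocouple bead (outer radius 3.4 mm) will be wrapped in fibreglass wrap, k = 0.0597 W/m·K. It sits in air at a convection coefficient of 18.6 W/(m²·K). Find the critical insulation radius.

For a sphere r_cr = 2k/h = 2×0.0597/18.6
r_cr = 6.42 mm; since the bare radius (3.4 mm) is below r_cr, adding a thin layer of insulation will *increase* heat loss.

r_cr ≈ 6.42 mm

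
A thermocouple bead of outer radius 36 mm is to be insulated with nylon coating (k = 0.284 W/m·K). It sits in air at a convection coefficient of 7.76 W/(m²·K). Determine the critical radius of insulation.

r_cr ≈ 73.2 mm

For a sphere r_cr = 2k/h = 2×0.284/7.76
r_cr = 73.2 mm; since the bare radius (36 mm) is below r_cr, adding a thin layer of insulation will *increase* heat loss.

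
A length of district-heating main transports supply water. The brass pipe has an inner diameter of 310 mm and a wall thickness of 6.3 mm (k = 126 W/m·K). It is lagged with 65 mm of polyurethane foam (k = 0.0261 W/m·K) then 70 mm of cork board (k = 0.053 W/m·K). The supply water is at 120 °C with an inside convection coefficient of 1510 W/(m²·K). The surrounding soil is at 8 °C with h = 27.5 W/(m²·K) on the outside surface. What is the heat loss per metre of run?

Per-layer cylindrical resistances, series-summed:
R_inner film = 1/(h_i·2πr₁L) = 1/(1510×2π×0.155×1) = 6.8×10^-4 K/W
R_brass pipe wall = ln(161.3/155)/(2π×126×1) = 5.032×10^-5 K/W
R_polyurethane foam = ln(226.3/161.3)/(2π×0.0261×1) = 2.065 K/W
R_cork board = ln(296.3/226.3)/(2π×0.053×1) = 0.8093 K/W
R_outer film = 1/(h_o·2πr_oL) = 1/(27.5×2π×0.2963×1) = 0.01953 K/W
R_total = 2.894 K/W
Q = ΔT/R_total = 112/2.894

q′ ≈ 38.7 W/m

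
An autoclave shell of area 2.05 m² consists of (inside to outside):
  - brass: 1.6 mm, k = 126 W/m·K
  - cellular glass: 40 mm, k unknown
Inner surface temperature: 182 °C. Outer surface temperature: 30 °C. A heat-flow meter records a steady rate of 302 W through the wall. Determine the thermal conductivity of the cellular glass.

Treating each layer as a thermal resistance in series:
R_brass = L/(kA) = 0.0016/(126×2.05) = 6.194×10^-6 K/W
Sum of known resistances R_other = 6.194×10^-6 K/W
Total R = ΔT/Q = 152/302 = 0.5033 K/W
R_cellular glass = R_total − R_other = 0.5033 K/W
k = L/(R·A) = 0.04/(0.5033×2.05)

k ≈ 0.0388 W/(m·K)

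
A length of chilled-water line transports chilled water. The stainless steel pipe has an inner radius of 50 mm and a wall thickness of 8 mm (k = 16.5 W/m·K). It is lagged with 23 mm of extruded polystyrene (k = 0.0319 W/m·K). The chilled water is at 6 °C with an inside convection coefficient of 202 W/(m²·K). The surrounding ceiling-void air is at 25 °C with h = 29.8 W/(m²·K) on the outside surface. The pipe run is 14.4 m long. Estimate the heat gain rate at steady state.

Treating each annulus and film as a series resistance:
R_inner film = 1/(h_i·2πr₁L) = 1/(202×2π×0.05×14.4) = 0.001094 K/W
R_stainless steel pipe wall = ln(58/50)/(2π×16.5×14.4) = 9.942×10^-5 K/W
R_extruded polystyrene = ln(81/58)/(2π×0.0319×14.4) = 0.1157 K/W
R_outer film = 1/(h_o·2πr_oL) = 1/(29.8×2π×0.081×14.4) = 0.004579 K/W
R_total = 0.1215 K/W
Q = ΔT/R_total = 19/0.1215

Q ≈ 156 W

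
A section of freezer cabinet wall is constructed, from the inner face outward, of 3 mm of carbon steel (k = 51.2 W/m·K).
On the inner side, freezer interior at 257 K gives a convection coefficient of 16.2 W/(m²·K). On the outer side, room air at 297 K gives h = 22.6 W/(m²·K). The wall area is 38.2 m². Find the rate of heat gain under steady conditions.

Q ≈ 14400 W

Series thermal resistances:
R_inner film = 1/(h_i·A) = 1/(16.2×38.2) = 0.001616 K/W
R_carbon steel = L/(kA) = 0.003/(51.2×38.2) = 1.534×10^-6 K/W
R_outer film = 1/(h_o·A) = 1/(22.6×38.2) = 0.001158 K/W
R_total = 0.002776 K/W
Q = ΔT / R_total = 40 / 0.002776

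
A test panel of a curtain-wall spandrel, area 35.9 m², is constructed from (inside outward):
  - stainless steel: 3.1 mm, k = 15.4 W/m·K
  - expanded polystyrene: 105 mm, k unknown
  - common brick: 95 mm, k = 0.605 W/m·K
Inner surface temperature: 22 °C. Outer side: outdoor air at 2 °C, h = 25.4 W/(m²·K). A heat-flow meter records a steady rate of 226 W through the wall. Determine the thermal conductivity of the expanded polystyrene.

k ≈ 0.0352 W/(m·K)

Using the resistance-network approach (series):
R_stainless steel = L/(kA) = 0.0031/(15.4×35.9) = 5.607×10^-6 K/W
R_common brick = L/(kA) = 0.095/(0.605×35.9) = 0.004374 K/W
R_outer film = 1/(h_o·A) = 1/(25.4×35.9) = 0.001097 K/W
Sum of known resistances R_other = 0.005476 K/W
Total R = ΔT/Q = 20/226 = 0.0885 K/W
R_expanded polystyrene = R_total − R_other = 0.08302 K/W
k = L/(R·A) = 0.105/(0.08302×35.9)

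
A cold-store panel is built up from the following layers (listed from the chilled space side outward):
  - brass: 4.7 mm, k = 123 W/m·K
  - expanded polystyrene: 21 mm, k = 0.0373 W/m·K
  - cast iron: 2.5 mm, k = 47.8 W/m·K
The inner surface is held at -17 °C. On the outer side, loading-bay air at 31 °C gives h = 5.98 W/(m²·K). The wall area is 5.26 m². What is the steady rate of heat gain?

Q ≈ 346 W

Using the resistance-network approach (series):
R_brass = L/(kA) = 0.0047/(123×5.26) = 7.265×10^-6 K/W
R_expanded polystyrene = L/(kA) = 0.021/(0.0373×5.26) = 0.107 K/W
R_cast iron = L/(kA) = 0.0025/(47.8×5.26) = 9.943×10^-6 K/W
R_outer film = 1/(h_o·A) = 1/(5.98×5.26) = 0.03179 K/W
R_total = 0.1388 K/W
Q = ΔT / R_total = 48 / 0.1388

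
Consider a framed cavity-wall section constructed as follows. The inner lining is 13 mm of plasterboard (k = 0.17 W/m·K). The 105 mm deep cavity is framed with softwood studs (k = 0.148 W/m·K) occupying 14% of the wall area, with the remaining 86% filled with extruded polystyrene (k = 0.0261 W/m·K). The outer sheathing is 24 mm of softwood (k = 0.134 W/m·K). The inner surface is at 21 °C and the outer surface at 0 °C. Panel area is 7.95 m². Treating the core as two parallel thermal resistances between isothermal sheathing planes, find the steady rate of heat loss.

Sheathing layers in series; stud and cavity paths in parallel between them.
R_inner = 0.013/(0.17×7.95) = 0.009619 K/W
R_stud  = 0.105/(0.148×0.14×7.95) = 0.6374 K/W
R_cav   = 0.105/(0.0261×0.86×7.95) = 0.5884 K/W
1/R_core = 1/R_stud + 1/R_cav → R_core = 0.306 K/W
R_outer = 0.024/(0.134×7.95) = 0.02253 K/W
R_total = 0.3381 K/W
Q = ΔT/R_total = 21/0.3381

Q ≈ 62.1 W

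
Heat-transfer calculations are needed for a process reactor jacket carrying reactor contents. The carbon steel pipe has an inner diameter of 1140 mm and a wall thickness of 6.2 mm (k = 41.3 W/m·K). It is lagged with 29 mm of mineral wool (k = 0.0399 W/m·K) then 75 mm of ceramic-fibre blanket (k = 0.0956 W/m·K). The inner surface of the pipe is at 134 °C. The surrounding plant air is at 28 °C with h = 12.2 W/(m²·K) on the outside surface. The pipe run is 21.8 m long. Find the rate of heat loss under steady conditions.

Treating each annulus and film as a series resistance:
R_carbon steel pipe wall = ln(576.2/570)/(2π×41.3×21.8) = 1.912×10^-6 K/W
R_mineral wool = ln(605.2/576.2)/(2π×0.0399×21.8) = 0.008985 K/W
R_ceramic-fibre blanket = ln(680.2/605.2)/(2π×0.0956×21.8) = 0.008922 K/W
R_outer film = 1/(h_o·2πr_oL) = 1/(12.2×2π×0.6802×21.8) = 8.798×10^-4 K/W
R_total = 0.01879 K/W
Q = ΔT/R_total = 106/0.01879

Q ≈ 5640 W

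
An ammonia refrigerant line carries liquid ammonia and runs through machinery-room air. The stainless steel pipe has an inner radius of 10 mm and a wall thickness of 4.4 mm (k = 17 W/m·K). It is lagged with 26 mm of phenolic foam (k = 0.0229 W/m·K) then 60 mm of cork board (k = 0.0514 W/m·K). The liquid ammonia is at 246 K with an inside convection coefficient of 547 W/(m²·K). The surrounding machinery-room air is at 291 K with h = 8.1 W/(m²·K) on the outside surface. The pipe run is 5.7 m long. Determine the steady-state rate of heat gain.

Per-layer cylindrical resistances, series-summed:
R_inner film = 1/(h_i·2πr₁L) = 1/(547×2π×0.01×5.7) = 0.005105 K/W
R_stainless steel pipe wall = ln(14.4/10)/(2π×17×5.7) = 5.989×10^-4 K/W
R_phenolic foam = ln(40.4/14.4)/(2π×0.0229×5.7) = 1.258 K/W
R_cork board = ln(100.4/40.4)/(2π×0.0514×5.7) = 0.4945 K/W
R_outer film = 1/(h_o·2πr_oL) = 1/(8.1×2π×0.1004×5.7) = 0.03433 K/W
R_total = 1.792 K/W
Q = ΔT/R_total = 45/1.792

Q ≈ 25.1 W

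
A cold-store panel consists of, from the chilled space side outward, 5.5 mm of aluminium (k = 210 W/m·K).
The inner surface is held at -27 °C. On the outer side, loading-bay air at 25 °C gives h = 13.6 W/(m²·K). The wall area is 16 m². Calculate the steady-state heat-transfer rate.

Q ≈ 11300 W

Thermal resistances in series:
R_aluminium = L/(kA) = 0.0055/(210×16) = 1.637×10^-6 K/W
R_outer film = 1/(h_o·A) = 1/(13.6×16) = 0.004596 K/W
R_total = 0.004597 K/W
Q = ΔT / R_total = 52 / 0.004597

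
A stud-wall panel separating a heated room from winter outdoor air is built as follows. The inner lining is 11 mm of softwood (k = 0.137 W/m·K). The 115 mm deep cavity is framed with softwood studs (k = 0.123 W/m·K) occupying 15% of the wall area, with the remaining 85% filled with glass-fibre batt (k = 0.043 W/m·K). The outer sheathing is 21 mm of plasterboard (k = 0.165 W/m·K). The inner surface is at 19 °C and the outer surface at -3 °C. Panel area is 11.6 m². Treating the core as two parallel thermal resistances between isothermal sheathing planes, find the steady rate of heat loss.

Q ≈ 111 W

Sheathing layers in series; stud and cavity paths in parallel between them.
R_inner = 0.011/(0.137×11.6) = 0.006922 K/W
R_stud  = 0.115/(0.123×0.15×11.6) = 0.5373 K/W
R_cav   = 0.115/(0.043×0.85×11.6) = 0.2712 K/W
1/R_core = 1/R_stud + 1/R_cav → R_core = 0.1803 K/W
R_outer = 0.021/(0.165×11.6) = 0.01097 K/W
R_total = 0.1981 K/W
Q = ΔT/R_total = 22/0.1981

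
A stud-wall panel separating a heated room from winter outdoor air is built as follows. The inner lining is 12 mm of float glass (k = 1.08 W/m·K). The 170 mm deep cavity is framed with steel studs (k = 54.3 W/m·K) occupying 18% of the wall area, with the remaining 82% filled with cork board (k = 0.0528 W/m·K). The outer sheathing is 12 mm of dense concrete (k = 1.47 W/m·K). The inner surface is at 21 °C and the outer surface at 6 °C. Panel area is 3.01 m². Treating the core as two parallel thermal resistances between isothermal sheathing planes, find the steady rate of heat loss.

Q ≈ 1230 W

Sheathing layers in series; stud and cavity paths in parallel between them.
R_inner = 0.012/(1.08×3.01) = 0.003691 K/W
R_stud  = 0.17/(54.3×0.18×3.01) = 0.005778 K/W
R_cav   = 0.17/(0.0528×0.82×3.01) = 1.304 K/W
1/R_core = 1/R_stud + 1/R_cav → R_core = 0.005753 K/W
R_outer = 0.012/(1.47×3.01) = 0.002712 K/W
R_total = 0.01216 K/W
Q = ΔT/R_total = 15/0.01216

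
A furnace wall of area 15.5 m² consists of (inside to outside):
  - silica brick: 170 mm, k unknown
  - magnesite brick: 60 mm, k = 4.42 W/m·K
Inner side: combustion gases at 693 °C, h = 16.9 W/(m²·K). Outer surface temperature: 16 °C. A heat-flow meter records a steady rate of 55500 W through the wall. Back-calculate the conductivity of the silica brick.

k ≈ 1.46 W/(m·K)

Using the resistance-network approach (series):
R_inner film = 1/(h_i·A) = 1/(16.9×15.5) = 0.003818 K/W
R_magnesite brick = L/(kA) = 0.06/(4.42×15.5) = 8.758×10^-4 K/W
Sum of known resistances R_other = 0.004693 K/W
Total R = ΔT/Q = 677/55500 = 0.0122 K/W
R_silica brick = R_total − R_other = 0.007505 K/W
k = L/(R·A) = 0.17/(0.007505×15.5)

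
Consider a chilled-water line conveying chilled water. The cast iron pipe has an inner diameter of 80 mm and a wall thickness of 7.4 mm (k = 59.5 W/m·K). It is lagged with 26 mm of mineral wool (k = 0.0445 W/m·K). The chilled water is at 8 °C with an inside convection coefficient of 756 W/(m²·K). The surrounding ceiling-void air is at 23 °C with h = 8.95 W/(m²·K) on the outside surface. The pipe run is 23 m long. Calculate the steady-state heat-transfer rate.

Q ≈ 190 W

Cylindrical conduction, so R = ln(r₂/r₁)/(2πkL) per layer, in series:
R_inner film = 1/(h_i·2πr₁L) = 1/(756×2π×0.04×23) = 2.288×10^-4 K/W
R_cast iron pipe wall = ln(47.4/40)/(2π×59.5×23) = 1.974×10^-5 K/W
R_mineral wool = ln(73.4/47.4)/(2π×0.0445×23) = 0.068 K/W
R_outer film = 1/(h_o·2πr_oL) = 1/(8.95×2π×0.0734×23) = 0.01053 K/W
R_total = 0.07878 K/W
Q = ΔT/R_total = 15/0.07878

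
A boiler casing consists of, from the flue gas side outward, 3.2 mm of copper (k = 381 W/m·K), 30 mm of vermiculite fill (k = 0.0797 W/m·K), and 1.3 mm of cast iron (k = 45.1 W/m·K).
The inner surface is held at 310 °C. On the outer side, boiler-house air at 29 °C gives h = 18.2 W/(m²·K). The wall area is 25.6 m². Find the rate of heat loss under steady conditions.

Q ≈ 16700 W

Using the resistance-network approach (series):
R_copper = L/(kA) = 0.0032/(381×25.6) = 3.281×10^-7 K/W
R_vermiculite fill = L/(kA) = 0.03/(0.0797×25.6) = 0.0147 K/W
R_cast iron = L/(kA) = 0.0013/(45.1×25.6) = 1.126×10^-6 K/W
R_outer film = 1/(h_o·A) = 1/(18.2×25.6) = 0.002146 K/W
R_total = 0.01685 K/W
Q = ΔT / R_total = 281 / 0.01685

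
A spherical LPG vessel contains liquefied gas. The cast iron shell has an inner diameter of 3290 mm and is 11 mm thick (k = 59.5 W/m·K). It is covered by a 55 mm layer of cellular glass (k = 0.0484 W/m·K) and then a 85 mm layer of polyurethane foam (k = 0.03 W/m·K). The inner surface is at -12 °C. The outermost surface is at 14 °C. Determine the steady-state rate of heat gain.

Radial (spherical) resistances in series:
R_cast iron shell = (1/1.645 − 1/1.656)/(4π×59.5) = 5.401×10^-6 K/W
R_cellular glass = (1/1.656 − 1/1.711)/(4π×0.0484) = 0.03192 K/W
R_polyurethane foam = (1/1.711 − 1/1.796)/(4π×0.03) = 0.07337 K/W
R_total = 0.1053 K/W
Q = ΔT/R_total = 26/0.1053

Q ≈ 247 W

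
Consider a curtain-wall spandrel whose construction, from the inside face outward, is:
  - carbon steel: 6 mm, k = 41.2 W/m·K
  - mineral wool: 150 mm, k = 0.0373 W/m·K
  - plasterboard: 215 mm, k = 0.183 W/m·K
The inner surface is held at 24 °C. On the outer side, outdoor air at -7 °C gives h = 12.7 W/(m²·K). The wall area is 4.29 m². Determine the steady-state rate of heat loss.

Q ≈ 25.2 W

Using the resistance-network approach (series):
R_carbon steel = L/(kA) = 0.006/(41.2×4.29) = 3.395×10^-5 K/W
R_mineral wool = L/(kA) = 0.15/(0.0373×4.29) = 0.9374 K/W
R_plasterboard = L/(kA) = 0.215/(0.183×4.29) = 0.2739 K/W
R_outer film = 1/(h_o·A) = 1/(12.7×4.29) = 0.01835 K/W
R_total = 1.23 K/W
Q = ΔT / R_total = 31 / 1.23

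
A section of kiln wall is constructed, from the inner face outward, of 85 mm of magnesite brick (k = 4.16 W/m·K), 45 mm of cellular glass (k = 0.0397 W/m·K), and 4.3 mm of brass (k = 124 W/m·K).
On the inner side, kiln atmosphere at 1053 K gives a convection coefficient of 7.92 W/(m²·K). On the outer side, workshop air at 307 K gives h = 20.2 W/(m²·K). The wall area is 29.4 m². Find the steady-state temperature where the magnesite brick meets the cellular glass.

Using the resistance-network approach (series):
R_inner film = 1/(h_i·A) = 1/(7.92×29.4) = 0.004295 K/W
R_magnesite brick = L/(kA) = 0.085/(4.16×29.4) = 6.95×10^-4 K/W
R_cellular glass = L/(kA) = 0.045/(0.0397×29.4) = 0.03855 K/W
R_brass = L/(kA) = 0.0043/(124×29.4) = 1.18×10^-6 K/W
R_outer film = 1/(h_o·A) = 1/(20.2×29.4) = 0.001684 K/W
R_total = 0.04523 K/W;  Q = ΔT/R_total = 746/0.04523 = 16490 W
T_interface = T_inner − Q·ΣR(inner→interface) = 1053 − 16500×0.00499

T ≈ 971 K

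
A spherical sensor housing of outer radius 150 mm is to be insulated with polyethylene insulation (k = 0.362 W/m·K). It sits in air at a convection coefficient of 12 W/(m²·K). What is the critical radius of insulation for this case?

For a sphere r_cr = 2k/h = 2×0.362/12
r_cr = 60.3 mm; since the bare radius (150 mm) is above r_cr, any added insulation will reduce heat loss.

r_cr ≈ 60.3 mm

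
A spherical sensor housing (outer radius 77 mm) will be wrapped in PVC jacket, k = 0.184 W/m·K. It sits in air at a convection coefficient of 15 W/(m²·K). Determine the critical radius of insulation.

r_cr ≈ 24.5 mm

For a sphere r_cr = 2k/h = 2×0.184/15
r_cr = 24.5 mm; since the bare radius (77 mm) is above r_cr, any added insulation will reduce heat loss.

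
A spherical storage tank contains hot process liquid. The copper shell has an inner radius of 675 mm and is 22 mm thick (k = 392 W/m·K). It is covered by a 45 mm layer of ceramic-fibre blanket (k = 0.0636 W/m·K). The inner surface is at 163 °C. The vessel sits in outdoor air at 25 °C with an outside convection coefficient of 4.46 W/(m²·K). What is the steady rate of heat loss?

Each spherical layer contributes R = (1/r_i − 1/r_o)/(4πk):
R_copper shell = (1/0.675 − 1/0.697)/(4π×392) = 9.493×10^-6 K/W
R_ceramic-fibre blanket = (1/0.697 − 1/0.742)/(4π×0.0636) = 0.1089 K/W
R_outer film = 1/(h·4πr_o²) = 1/(4.46×4π×0.742²) = 0.03241 K/W
R_total = 0.1413 K/W
Q = ΔT/R_total = 138/0.1413

Q ≈ 977 W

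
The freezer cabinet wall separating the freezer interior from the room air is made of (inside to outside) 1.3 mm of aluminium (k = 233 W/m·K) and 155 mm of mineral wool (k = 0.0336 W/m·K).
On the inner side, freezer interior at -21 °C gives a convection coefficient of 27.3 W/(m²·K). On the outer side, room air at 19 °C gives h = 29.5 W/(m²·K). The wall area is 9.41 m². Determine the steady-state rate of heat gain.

Using the resistance-network approach (series):
R_inner film = 1/(h_i·A) = 1/(27.3×9.41) = 0.003893 K/W
R_aluminium = L/(kA) = 0.0013/(233×9.41) = 5.929×10^-7 K/W
R_mineral wool = L/(kA) = 0.155/(0.0336×9.41) = 0.4902 K/W
R_outer film = 1/(h_o·A) = 1/(29.5×9.41) = 0.003602 K/W
R_total = 0.4977 K/W
Q = ΔT / R_total = 40 / 0.4977

Q ≈ 80.4 W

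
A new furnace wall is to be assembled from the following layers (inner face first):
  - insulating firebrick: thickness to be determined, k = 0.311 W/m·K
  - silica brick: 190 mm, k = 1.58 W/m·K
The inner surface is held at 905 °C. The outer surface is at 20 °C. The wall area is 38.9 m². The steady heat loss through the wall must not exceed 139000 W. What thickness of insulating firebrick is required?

Model the wall as resistances in series:
R_silica brick = L/(kA) = 0.19/(1.58×38.9) = 0.003091 K/W
Sum of the known resistances R_other = 0.003091 K/W
Required total resistance R_tot = ΔT/Q_allow = 885/139000 = 0.006367 K/W
R_insulating firebrick = R_tot − R_other = 0.003276 K/W
L = R·k·A = 0.003276×0.311×38.9

L ≈ 39.6 mm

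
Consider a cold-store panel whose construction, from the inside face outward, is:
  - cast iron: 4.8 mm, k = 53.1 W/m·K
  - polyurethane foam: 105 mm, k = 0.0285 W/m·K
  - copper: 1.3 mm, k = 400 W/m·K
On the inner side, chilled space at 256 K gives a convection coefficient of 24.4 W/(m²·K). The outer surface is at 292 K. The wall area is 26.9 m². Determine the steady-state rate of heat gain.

Q ≈ 260 W

Thermal resistances in series:
R_inner film = 1/(h_i·A) = 1/(24.4×26.9) = 0.001524 K/W
R_cast iron = L/(kA) = 0.0048/(53.1×26.9) = 3.36×10^-6 K/W
R_polyurethane foam = L/(kA) = 0.105/(0.0285×26.9) = 0.137 K/W
R_copper = L/(kA) = 0.0013/(400×26.9) = 1.208×10^-7 K/W
R_total = 0.1385 K/W
Q = ΔT / R_total = 36 / 0.1385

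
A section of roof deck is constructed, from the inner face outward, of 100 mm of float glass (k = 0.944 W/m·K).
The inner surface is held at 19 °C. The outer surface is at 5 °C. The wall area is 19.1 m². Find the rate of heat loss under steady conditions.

Model the wall as resistances in series:
R_float glass = L/(kA) = 0.1/(0.944×19.1) = 0.005546 K/W
R_total = 0.005546 K/W
Q = ΔT / R_total = 14 / 0.005546

Q ≈ 2520 W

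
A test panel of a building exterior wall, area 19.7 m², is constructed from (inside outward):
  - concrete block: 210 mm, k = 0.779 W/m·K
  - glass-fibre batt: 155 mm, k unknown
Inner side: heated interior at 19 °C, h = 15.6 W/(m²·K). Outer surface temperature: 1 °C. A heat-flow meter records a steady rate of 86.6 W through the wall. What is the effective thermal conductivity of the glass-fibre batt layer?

Treating each layer as a thermal resistance in series:
R_inner film = 1/(h_i·A) = 1/(15.6×19.7) = 0.003254 K/W
R_concrete block = L/(kA) = 0.21/(0.779×19.7) = 0.01368 K/W
Sum of known resistances R_other = 0.01694 K/W
Total R = ΔT/Q = 18/86.6 = 0.2079 K/W
R_glass-fibre batt = R_total − R_other = 0.1909 K/W
k = L/(R·A) = 0.155/(0.1909×19.7)

k ≈ 0.0412 W/(m·K)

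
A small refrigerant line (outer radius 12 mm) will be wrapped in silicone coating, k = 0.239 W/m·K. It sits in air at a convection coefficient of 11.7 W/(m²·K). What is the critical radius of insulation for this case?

r_cr ≈ 20.4 mm

For a cylinder r_cr = k/h = 0.239/11.7
r_cr = 20.4 mm; since the bare radius (12 mm) is below r_cr, adding a thin layer of insulation will *increase* heat loss.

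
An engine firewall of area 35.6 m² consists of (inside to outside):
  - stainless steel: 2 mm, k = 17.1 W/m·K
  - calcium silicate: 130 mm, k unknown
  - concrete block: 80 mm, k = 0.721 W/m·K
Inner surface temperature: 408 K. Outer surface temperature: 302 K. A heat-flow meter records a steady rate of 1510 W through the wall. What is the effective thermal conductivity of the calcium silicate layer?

k ≈ 0.0544 W/(m·K)

Series thermal resistances:
R_stainless steel = L/(kA) = 0.002/(17.1×35.6) = 3.285×10^-6 K/W
R_concrete block = L/(kA) = 0.08/(0.721×35.6) = 0.003117 K/W
Sum of known resistances R_other = 0.00312 K/W
Total R = ΔT/Q = 106/1510 = 0.0702 K/W
R_calcium silicate = R_total − R_other = 0.06708 K/W
k = L/(R·A) = 0.13/(0.06708×35.6)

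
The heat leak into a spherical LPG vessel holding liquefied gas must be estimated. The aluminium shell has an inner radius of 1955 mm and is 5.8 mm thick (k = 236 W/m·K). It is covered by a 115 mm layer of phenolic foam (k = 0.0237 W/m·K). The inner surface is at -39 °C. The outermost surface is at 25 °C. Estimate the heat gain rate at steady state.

Q ≈ 675 W

Each spherical layer contributes R = (1/r_i − 1/r_o)/(4πk):
R_aluminium shell = (1/1.955 − 1/1.9608)/(4π×236) = 5.102×10^-7 K/W
R_phenolic foam = (1/1.9608 − 1/2.0758)/(4π×0.0237) = 0.09487 K/W
R_total = 0.09487 K/W
Q = ΔT/R_total = 64/0.09487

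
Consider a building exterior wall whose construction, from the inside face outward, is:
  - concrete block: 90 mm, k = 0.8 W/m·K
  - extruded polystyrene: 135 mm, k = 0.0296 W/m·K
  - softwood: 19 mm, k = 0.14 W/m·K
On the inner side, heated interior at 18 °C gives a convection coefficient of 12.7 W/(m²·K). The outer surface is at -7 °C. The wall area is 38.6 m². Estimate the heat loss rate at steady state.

Q ≈ 197 W

Treating each layer as a thermal resistance in series:
R_inner film = 1/(h_i·A) = 1/(12.7×38.6) = 0.00204 K/W
R_concrete block = L/(kA) = 0.09/(0.8×38.6) = 0.002915 K/W
R_extruded polystyrene = L/(kA) = 0.135/(0.0296×38.6) = 0.1182 K/W
R_softwood = L/(kA) = 0.019/(0.14×38.6) = 0.003516 K/W
R_total = 0.1266 K/W
Q = ΔT / R_total = 25 / 0.1266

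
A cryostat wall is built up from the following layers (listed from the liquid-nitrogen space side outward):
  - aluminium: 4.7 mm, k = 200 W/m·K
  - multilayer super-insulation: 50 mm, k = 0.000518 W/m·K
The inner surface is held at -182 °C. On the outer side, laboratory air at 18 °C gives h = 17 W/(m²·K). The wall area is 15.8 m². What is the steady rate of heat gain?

Q ≈ 32.7 W

Using the resistance-network approach (series):
R_aluminium = L/(kA) = 0.0047/(200×15.8) = 1.487×10^-6 K/W
R_multilayer super-insulation = L/(kA) = 0.05/(0.000518×15.8) = 6.109 K/W
R_outer film = 1/(h_o·A) = 1/(17×15.8) = 0.003723 K/W
R_total = 6.113 K/W
Q = ΔT / R_total = 200 / 6.113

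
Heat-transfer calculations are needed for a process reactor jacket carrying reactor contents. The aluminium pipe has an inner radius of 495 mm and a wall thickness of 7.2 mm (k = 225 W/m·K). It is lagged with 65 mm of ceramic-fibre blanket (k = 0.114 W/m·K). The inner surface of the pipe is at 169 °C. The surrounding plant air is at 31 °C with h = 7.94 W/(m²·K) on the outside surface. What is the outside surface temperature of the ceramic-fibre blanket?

For a radial system each layer contributes R = ln(r_out/r_in)/(2πkL); films add R = 1/(hA).
R_aluminium pipe wall = ln(502.2/495)/(2π×225×1) = 1.021×10^-5 K/W
R_ceramic-fibre blanket = ln(567.2/502.2)/(2π×0.114×1) = 0.1699 K/W
R_outer film = 1/(h_o·2πr_oL) = 1/(7.94×2π×0.5672×1) = 0.03534 K/W
R_total = 0.2053 K/W
Q = ΔT/R_total = 138/0.2053
Q = 672 W/m
T_interface = T_inner − Q·ΣR(inner→interface) = 169 − 672×0.1699

T ≈ 54.8 °C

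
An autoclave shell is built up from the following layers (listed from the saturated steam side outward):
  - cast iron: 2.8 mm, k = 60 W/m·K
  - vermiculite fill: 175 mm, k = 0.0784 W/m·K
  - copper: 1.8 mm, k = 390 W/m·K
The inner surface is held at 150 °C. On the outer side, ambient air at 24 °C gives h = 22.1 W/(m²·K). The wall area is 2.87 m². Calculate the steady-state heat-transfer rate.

Q ≈ 159 W

Treating each layer as a thermal resistance in series:
R_cast iron = L/(kA) = 0.0028/(60×2.87) = 1.626×10^-5 K/W
R_vermiculite fill = L/(kA) = 0.175/(0.0784×2.87) = 0.7778 K/W
R_copper = L/(kA) = 0.0018/(390×2.87) = 1.608×10^-6 K/W
R_outer film = 1/(h_o·A) = 1/(22.1×2.87) = 0.01577 K/W
R_total = 0.7935 K/W
Q = ΔT / R_total = 126 / 0.7935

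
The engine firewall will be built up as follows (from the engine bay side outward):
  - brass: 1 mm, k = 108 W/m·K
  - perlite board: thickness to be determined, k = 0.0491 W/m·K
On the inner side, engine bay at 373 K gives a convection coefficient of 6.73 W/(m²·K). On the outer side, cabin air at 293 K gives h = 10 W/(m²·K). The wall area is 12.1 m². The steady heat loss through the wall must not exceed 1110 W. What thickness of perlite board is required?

Using the resistance-network approach (series):
R_inner film = 1/(h_i·A) = 1/(6.73×12.1) = 0.01228 K/W
R_brass = L/(kA) = 0.001/(108×12.1) = 7.652×10^-7 K/W
R_outer film = 1/(h_o·A) = 1/(10×12.1) = 0.008264 K/W
Sum of the known resistances R_other = 0.02055 K/W
Required total resistance R_tot = ΔT/Q_allow = 80/1110 = 0.07207 K/W
R_perlite board = R_tot − R_other = 0.05153 K/W
L = R·k·A = 0.05153×0.0491×12.1

L ≈ 30.6 mm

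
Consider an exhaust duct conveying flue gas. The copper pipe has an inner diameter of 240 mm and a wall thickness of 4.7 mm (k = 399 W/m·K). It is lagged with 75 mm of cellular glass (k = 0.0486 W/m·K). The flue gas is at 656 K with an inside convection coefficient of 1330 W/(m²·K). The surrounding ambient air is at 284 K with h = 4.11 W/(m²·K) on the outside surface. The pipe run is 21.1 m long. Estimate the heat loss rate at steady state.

Cylindrical conduction, so R = ln(r₂/r₁)/(2πkL) per layer, in series:
R_inner film = 1/(h_i·2πr₁L) = 1/(1330×2π×0.12×21.1) = 4.726×10^-5 K/W
R_copper pipe wall = ln(124.7/120)/(2π×399×21.1) = 7.263×10^-7 K/W
R_cellular glass = ln(199.7/124.7)/(2π×0.0486×21.1) = 0.07309 K/W
R_outer film = 1/(h_o·2πr_oL) = 1/(4.11×2π×0.1997×21.1) = 0.00919 K/W
R_total = 0.08232 K/W
Q = ΔT/R_total = 372/0.08232

Q ≈ 4520 W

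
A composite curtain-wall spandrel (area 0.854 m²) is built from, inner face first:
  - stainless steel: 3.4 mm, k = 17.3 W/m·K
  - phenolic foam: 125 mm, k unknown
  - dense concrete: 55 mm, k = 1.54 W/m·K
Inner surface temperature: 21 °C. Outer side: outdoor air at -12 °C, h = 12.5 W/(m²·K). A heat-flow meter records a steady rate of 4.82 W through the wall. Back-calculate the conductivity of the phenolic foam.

Treating each layer as a thermal resistance in series:
R_stainless steel = L/(kA) = 0.0034/(17.3×0.854) = 2.301×10^-4 K/W
R_dense concrete = L/(kA) = 0.055/(1.54×0.854) = 0.04182 K/W
R_outer film = 1/(h_o·A) = 1/(12.5×0.854) = 0.09368 K/W
Sum of known resistances R_other = 0.1357 K/W
Total R = ΔT/Q = 33/4.82 = 6.846 K/W
R_phenolic foam = R_total − R_other = 6.711 K/W
k = L/(R·A) = 0.125/(6.711×0.854)

k ≈ 0.0218 W/(m·K)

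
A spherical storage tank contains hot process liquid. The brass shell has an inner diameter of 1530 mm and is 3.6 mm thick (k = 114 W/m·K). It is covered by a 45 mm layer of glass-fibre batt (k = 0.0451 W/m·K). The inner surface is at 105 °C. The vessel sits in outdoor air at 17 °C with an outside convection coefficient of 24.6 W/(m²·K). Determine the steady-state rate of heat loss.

Spherical conduction: R = (1/r_in − 1/r_out)/(4πk) per layer; series-sum.
R_brass shell = (1/0.765 − 1/0.7686)/(4π×114) = 4.274×10^-6 K/W
R_glass-fibre batt = (1/0.7686 − 1/0.8136)/(4π×0.0451) = 0.127 K/W
R_outer film = 1/(h·4πr_o²) = 1/(24.6×4π×0.8136²) = 0.004887 K/W
R_total = 0.1319 K/W
Q = ΔT/R_total = 88/0.1319

Q ≈ 667 W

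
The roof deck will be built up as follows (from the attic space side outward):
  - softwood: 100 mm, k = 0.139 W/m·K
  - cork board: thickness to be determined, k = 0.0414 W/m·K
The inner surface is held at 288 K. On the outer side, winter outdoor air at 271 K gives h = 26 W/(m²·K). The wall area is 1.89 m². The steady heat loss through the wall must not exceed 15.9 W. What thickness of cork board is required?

Using the resistance-network approach (series):
R_softwood = L/(kA) = 0.1/(0.139×1.89) = 0.3806 K/W
R_outer film = 1/(h_o·A) = 1/(26×1.89) = 0.02035 K/W
Sum of the known resistances R_other = 0.401 K/W
Required total resistance R_tot = ΔT/Q_allow = 17/15.9 = 1.069 K/W
R_cork board = R_tot − R_other = 0.6682 K/W
L = R·k·A = 0.6682×0.0414×1.89

L ≈ 52.3 mm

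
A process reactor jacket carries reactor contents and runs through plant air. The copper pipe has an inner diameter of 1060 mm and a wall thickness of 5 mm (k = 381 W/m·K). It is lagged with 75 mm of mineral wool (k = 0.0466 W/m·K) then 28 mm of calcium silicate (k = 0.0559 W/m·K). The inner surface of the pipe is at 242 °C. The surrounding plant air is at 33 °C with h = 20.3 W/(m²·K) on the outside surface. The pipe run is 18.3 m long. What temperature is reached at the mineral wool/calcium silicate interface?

T ≈ 82.8 °C

For a radial system each layer contributes R = ln(r_out/r_in)/(2πkL); films add R = 1/(hA).
R_copper pipe wall = ln(535/530)/(2π×381×18.3) = 2.143×10^-7 K/W
R_mineral wool = ln(610/535)/(2π×0.0466×18.3) = 0.02448 K/W
R_calcium silicate = ln(638/610)/(2π×0.0559×18.3) = 0.006982 K/W
R_outer film = 1/(h_o·2πr_oL) = 1/(20.3×2π×0.638×18.3) = 6.715×10^-4 K/W
R_total = 0.03214 K/W
Q = ΔT/R_total = 209/0.03214
Q = 6500 W
T_interface = T_inner − Q·ΣR(inner→interface) = 242 − 6500×0.02448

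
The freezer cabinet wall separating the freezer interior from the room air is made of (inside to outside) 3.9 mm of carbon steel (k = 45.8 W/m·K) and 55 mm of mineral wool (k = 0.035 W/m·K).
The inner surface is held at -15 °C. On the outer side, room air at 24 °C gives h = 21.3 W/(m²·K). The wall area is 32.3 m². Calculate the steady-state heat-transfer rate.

Series thermal resistances:
R_carbon steel = L/(kA) = 0.0039/(45.8×32.3) = 2.636×10^-6 K/W
R_mineral wool = L/(kA) = 0.055/(0.035×32.3) = 0.04865 K/W
R_outer film = 1/(h_o·A) = 1/(21.3×32.3) = 0.001454 K/W
R_total = 0.05011 K/W
Q = ΔT / R_total = 39 / 0.05011

Q ≈ 778 W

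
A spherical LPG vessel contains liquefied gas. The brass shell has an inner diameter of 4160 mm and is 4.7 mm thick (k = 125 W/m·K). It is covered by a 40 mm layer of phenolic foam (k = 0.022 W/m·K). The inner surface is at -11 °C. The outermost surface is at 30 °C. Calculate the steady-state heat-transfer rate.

Q ≈ 1260 W

Each spherical layer contributes R = (1/r_i − 1/r_o)/(4πk):
R_brass shell = (1/2.08 − 1/2.0847)/(4π×125) = 6.9×10^-7 K/W
R_phenolic foam = (1/2.0847 − 1/2.1247)/(4π×0.022) = 0.03267 K/W
R_total = 0.03267 K/W
Q = ΔT/R_total = 41/0.03267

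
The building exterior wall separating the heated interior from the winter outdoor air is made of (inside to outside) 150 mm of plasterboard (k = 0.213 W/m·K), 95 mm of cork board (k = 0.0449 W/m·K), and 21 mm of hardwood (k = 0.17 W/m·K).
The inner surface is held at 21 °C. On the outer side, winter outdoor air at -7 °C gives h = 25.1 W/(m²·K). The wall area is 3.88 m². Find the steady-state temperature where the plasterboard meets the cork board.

Treating each layer as a thermal resistance in series:
R_plasterboard = L/(kA) = 0.15/(0.213×3.88) = 0.1815 K/W
R_cork board = L/(kA) = 0.095/(0.0449×3.88) = 0.5453 K/W
R_hardwood = L/(kA) = 0.021/(0.17×3.88) = 0.03184 K/W
R_outer film = 1/(h_o·A) = 1/(25.1×3.88) = 0.01027 K/W
R_total = 0.7689 K/W;  Q = ΔT/R_total = 28/0.7689 = 36.41 W
T_interface = T_inner − Q·ΣR(inner→interface) = 21 − 36.4×0.1815

T ≈ 14.4 °C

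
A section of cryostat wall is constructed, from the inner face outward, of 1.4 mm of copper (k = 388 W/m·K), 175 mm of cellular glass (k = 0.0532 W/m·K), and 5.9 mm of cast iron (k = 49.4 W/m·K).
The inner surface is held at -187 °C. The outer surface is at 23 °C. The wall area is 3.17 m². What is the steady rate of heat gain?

Treating each layer as a thermal resistance in series:
R_copper = L/(kA) = 0.0014/(388×3.17) = 1.138×10^-6 K/W
R_cellular glass = L/(kA) = 0.175/(0.0532×3.17) = 1.038 K/W
R_cast iron = L/(kA) = 0.0059/(49.4×3.17) = 3.768×10^-5 K/W
R_total = 1.038 K/W
Q = ΔT / R_total = 210 / 1.038

Q ≈ 202 W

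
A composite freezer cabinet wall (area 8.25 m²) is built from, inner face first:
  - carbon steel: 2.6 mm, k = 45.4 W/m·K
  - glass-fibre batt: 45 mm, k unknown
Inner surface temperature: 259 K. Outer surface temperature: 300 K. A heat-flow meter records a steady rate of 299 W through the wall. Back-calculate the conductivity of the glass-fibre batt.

k ≈ 0.0398 W/(m·K)

Using the resistance-network approach (series):
R_carbon steel = L/(kA) = 0.0026/(45.4×8.25) = 6.942×10^-6 K/W
Sum of known resistances R_other = 6.942×10^-6 K/W
Total R = ΔT/Q = 41/299 = 0.1371 K/W
R_glass-fibre batt = R_total − R_other = 0.1371 K/W
k = L/(R·A) = 0.045/(0.1371×8.25)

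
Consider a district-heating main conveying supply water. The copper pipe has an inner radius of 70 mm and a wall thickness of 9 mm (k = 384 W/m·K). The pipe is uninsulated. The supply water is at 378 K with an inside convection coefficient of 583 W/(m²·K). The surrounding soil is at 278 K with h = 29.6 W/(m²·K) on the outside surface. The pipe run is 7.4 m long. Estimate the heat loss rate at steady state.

Q ≈ 10300 W

For a radial system each layer contributes R = ln(r_out/r_in)/(2πkL); films add R = 1/(hA).
R_inner film = 1/(h_i·2πr₁L) = 1/(583×2π×0.07×7.4) = 5.27×10^-4 K/W
R_copper pipe wall = ln(79/70)/(2π×384×7.4) = 6.774×10^-6 K/W
R_outer film = 1/(h_o·2πr_oL) = 1/(29.6×2π×0.079×7.4) = 0.009197 K/W
R_total = 0.009731 K/W
Q = ΔT/R_total = 100/0.009731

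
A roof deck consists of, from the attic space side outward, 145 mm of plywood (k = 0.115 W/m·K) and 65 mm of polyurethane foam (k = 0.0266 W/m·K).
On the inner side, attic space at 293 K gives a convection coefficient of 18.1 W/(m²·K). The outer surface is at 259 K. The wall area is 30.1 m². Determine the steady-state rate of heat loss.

Model the wall as resistances in series:
R_inner film = 1/(h_i·A) = 1/(18.1×30.1) = 0.001836 K/W
R_plywood = L/(kA) = 0.145/(0.115×30.1) = 0.04189 K/W
R_polyurethane foam = L/(kA) = 0.065/(0.0266×30.1) = 0.08118 K/W
R_total = 0.1249 K/W
Q = ΔT / R_total = 34 / 0.1249

Q ≈ 272 W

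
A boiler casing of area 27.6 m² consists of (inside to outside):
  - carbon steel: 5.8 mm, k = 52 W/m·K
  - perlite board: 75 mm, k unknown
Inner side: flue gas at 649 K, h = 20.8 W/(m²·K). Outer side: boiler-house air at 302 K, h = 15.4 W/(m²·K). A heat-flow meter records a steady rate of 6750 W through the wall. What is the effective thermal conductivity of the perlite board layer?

k ≈ 0.0574 W/(m·K)

Series thermal resistances:
R_inner film = 1/(h_i·A) = 1/(20.8×27.6) = 0.001742 K/W
R_carbon steel = L/(kA) = 0.0058/(52×27.6) = 4.041×10^-6 K/W
R_outer film = 1/(h_o·A) = 1/(15.4×27.6) = 0.002353 K/W
Sum of known resistances R_other = 0.004099 K/W
Total R = ΔT/Q = 347/6750 = 0.05141 K/W
R_perlite board = R_total − R_other = 0.04731 K/W
k = L/(R·A) = 0.075/(0.04731×27.6)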